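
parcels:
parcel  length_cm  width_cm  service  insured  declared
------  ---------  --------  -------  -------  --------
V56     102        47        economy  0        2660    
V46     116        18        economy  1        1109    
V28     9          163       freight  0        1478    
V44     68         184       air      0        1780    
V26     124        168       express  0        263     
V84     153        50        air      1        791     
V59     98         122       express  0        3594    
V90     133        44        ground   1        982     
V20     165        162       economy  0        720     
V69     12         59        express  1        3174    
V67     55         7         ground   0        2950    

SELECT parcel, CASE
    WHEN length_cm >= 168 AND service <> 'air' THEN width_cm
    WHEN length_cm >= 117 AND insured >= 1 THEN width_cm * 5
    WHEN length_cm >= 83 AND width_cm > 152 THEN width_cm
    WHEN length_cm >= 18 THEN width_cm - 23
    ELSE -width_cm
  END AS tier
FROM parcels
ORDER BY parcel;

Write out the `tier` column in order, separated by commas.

parcel=V20: length_cm >= 83 AND width_cm > 152 → 162
parcel=V26: length_cm >= 83 AND width_cm > 152 → 168
parcel=V28: ELSE → -163
parcel=V44: length_cm >= 18 → 161
parcel=V46: length_cm >= 18 → -5
parcel=V56: length_cm >= 18 → 24
parcel=V59: length_cm >= 18 → 99
parcel=V67: length_cm >= 18 → -16
parcel=V69: ELSE → -59
parcel=V84: length_cm >= 117 AND insured >= 1 → 250
parcel=V90: length_cm >= 117 AND insured >= 1 → 220

162, 168, -163, 161, -5, 24, 99, -16, -59, 250, 220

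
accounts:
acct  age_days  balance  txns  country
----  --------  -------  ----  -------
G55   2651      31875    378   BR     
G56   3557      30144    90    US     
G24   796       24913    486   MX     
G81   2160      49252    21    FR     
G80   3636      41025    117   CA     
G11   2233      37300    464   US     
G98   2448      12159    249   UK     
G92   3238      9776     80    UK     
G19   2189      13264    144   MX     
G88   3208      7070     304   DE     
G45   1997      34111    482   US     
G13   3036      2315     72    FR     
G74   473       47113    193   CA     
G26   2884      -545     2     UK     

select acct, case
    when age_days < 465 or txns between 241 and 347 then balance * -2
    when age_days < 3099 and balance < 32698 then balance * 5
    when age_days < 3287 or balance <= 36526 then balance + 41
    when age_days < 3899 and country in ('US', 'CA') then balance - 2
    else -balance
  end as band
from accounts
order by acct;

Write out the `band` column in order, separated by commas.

37341, 11575, 66320, 124565, -2725, 34152, 159375, 30185, 47154, 41023, 49293, -14140, 9817, -24318

acct=G11: age_days < 3287 or balance <= 36526 → 37341
acct=G13: age_days < 3099 and balance < 32698 → 11575
acct=G19: age_days < 3099 and balance < 32698 → 66320
acct=G24: age_days < 3099 and balance < 32698 → 124565
acct=G26: age_days < 3099 and balance < 32698 → -2725
acct=G45: age_days < 3287 or balance <= 36526 → 34152
acct=G55: age_days < 3099 and balance < 32698 → 159375
acct=G56: age_days < 3287 or balance <= 36526 → 30185
acct=G74: age_days < 3287 or balance <= 36526 → 47154
acct=G80: age_days < 3899 and country in ('US', 'CA') → 41023
acct=G81: age_days < 3287 or balance <= 36526 → 49293
acct=G88: age_days < 465 or txns between 241 and 347 → -14140
acct=G92: age_days < 3287 or balance <= 36526 → 9817
acct=G98: age_days < 465 or txns between 241 and 347 → -24318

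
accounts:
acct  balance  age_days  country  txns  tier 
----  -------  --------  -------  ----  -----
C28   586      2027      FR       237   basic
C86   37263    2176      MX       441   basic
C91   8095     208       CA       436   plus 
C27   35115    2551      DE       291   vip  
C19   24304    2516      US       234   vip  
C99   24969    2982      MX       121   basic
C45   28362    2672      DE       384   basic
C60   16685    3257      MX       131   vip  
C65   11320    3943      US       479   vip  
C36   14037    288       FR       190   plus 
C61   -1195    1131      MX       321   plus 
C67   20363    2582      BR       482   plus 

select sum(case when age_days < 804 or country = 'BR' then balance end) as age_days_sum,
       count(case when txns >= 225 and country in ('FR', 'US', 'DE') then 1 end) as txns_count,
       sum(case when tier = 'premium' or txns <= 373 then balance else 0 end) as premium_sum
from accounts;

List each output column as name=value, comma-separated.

[age_days_sum: age_days < 804 or country = 'BR']
acct=C28: ✗
acct=C86: ✗
acct=C91: ✓ → 8095
acct=C27: ✗
acct=C19: ✗
acct=C99: ✗
acct=C45: ✗
acct=C60: ✗
acct=C65: ✗
acct=C36: ✓ → 14037
acct=C61: ✗
acct=C67: ✓ → 20363
age_days_sum = 8095 + 14037 + 20363 = 42495
—
[txns_count: txns >= 225 and country in ('FR', 'US', 'DE')]
acct=C28: ✓ → 1
acct=C86: ✗
acct=C91: ✗
acct=C27: ✓ → 1
acct=C19: ✓ → 1
acct=C99: ✗
acct=C45: ✓ → 1
acct=C60: ✗
acct=C65: ✓ → 1
acct=C36: ✗
acct=C61: ✗
acct=C67: ✗
txns_count = COUNT(1, 1, 1, 1, 1) = 5
—
[premium_sum: tier = 'premium' or txns <= 373]
acct=C28: ✓ → 586
acct=C86: ✗
acct=C91: ✗
acct=C27: ✓ → 35115
acct=C19: ✓ → 24304
acct=C99: ✓ → 24969
acct=C45: ✗
acct=C60: ✓ → 16685
acct=C65: ✗
acct=C36: ✓ → 14037
acct=C61: ✓ → -1195
acct=C67: ✗
premium_sum = 586 + 35115 + 24304 + 24969 + 16685 + 14037 + -1195 = 114501

age_days_sum=42495, txns_count=5, premium_sum=114501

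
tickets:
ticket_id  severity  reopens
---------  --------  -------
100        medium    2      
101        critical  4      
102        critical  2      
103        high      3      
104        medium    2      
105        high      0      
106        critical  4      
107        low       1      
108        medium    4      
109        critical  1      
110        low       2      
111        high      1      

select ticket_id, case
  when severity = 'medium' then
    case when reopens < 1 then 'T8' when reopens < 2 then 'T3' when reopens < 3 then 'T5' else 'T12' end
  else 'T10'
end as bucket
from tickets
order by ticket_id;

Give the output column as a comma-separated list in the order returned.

T5, T10, T10, T10, T5, T10, T10, T10, T12, T10, T10, T10

ticket_id=100: severity='medium' → inner[reopens < 3] → T5
ticket_id=101: severity='critical' → outer ELSE → T10
ticket_id=102: severity='critical' → outer ELSE → T10
ticket_id=103: severity='high' → outer ELSE → T10
ticket_id=104: severity='medium' → inner[reopens < 3] → T5
ticket_id=105: severity='high' → outer ELSE → T10
ticket_id=106: severity='critical' → outer ELSE → T10
ticket_id=107: severity='low' → outer ELSE → T10
ticket_id=108: severity='medium' → inner[ELSE] → T12
ticket_id=109: severity='critical' → outer ELSE → T10
ticket_id=110: severity='low' → outer ELSE → T10
ticket_id=111: severity='high' → outer ELSE → T10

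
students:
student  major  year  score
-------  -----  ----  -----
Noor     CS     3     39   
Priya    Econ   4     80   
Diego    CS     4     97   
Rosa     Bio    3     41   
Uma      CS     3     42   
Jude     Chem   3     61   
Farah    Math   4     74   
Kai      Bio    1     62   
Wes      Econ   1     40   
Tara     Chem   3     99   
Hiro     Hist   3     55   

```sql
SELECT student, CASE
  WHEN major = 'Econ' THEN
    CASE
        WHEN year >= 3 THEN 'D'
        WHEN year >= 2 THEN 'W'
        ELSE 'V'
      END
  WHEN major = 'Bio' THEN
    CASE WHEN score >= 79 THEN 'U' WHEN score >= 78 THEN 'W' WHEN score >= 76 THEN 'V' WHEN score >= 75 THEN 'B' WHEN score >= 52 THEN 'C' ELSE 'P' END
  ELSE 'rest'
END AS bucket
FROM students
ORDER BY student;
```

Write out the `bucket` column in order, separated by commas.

rest, rest, rest, rest, C, rest, D, P, rest, rest, V

student=Diego: major='CS' → outer ELSE → rest
student=Farah: major='Math' → outer ELSE → rest
student=Hiro: major='Hist' → outer ELSE → rest
student=Jude: major='Chem' → outer ELSE → rest
student=Kai: major='Bio' → inner[score >= 52] → C
student=Noor: major='CS' → outer ELSE → rest
student=Priya: major='Econ' → inner[year >= 3] → D
student=Rosa: major='Bio' → inner[ELSE] → P
student=Tara: major='Chem' → outer ELSE → rest
student=Uma: major='CS' → outer ELSE → rest
student=Wes: major='Econ' → inner[ELSE] → V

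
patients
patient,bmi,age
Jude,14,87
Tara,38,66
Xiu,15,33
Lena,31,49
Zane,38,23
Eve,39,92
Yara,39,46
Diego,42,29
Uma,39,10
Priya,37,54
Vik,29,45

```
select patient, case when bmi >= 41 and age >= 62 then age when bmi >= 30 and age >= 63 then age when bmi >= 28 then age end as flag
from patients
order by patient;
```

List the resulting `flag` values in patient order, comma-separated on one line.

patient=Diego: bmi >= 28 → 29
patient=Eve: bmi >= 30 and age >= 63 → 92
patient=Jude: (no match → NULL) → NULL
patient=Lena: bmi >= 28 → 49
patient=Priya: bmi >= 28 → 54
patient=Tara: bmi >= 30 and age >= 63 → 66
patient=Uma: bmi >= 28 → 10
patient=Vik: bmi >= 28 → 45
patient=Xiu: (no match → NULL) → NULL
patient=Yara: bmi >= 28 → 46
patient=Zane: bmi >= 28 → 23

29, 92, NULL, 49, 54, 66, 10, 45, NULL, 46, 23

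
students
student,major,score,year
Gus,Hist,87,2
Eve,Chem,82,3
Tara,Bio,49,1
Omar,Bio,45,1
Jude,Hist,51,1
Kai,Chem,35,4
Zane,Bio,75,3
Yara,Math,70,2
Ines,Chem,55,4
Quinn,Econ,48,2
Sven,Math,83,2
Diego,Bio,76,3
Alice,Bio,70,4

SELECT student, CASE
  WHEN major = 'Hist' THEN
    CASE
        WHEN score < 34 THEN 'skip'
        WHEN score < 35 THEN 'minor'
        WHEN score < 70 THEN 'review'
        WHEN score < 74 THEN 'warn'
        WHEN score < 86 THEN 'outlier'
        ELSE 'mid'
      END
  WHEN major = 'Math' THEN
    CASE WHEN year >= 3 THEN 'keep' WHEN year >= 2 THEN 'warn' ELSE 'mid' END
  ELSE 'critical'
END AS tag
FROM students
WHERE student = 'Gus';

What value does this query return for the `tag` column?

student = Gus: major=Hist, score=87, year=2.
major='Hist' → inner[ELSE] → mid

mid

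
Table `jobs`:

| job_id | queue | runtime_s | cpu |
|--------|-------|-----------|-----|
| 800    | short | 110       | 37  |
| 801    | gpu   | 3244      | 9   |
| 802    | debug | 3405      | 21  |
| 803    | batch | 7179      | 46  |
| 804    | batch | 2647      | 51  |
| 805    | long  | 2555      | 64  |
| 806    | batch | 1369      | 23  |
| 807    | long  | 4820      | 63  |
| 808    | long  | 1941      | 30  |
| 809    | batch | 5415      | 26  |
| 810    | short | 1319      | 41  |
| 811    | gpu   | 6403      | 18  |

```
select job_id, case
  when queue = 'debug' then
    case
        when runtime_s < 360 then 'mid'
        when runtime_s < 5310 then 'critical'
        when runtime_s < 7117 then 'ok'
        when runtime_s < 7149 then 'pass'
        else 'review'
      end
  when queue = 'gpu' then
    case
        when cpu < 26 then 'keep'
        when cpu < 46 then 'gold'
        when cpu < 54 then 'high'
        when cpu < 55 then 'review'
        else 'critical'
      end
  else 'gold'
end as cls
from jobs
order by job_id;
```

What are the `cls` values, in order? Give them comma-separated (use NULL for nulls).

job_id=800: queue='short' → outer ELSE → gold
job_id=801: queue='gpu' → inner[cpu < 26] → keep
job_id=802: queue='debug' → inner[runtime_s < 5310] → critical
job_id=803: queue='batch' → outer ELSE → gold
job_id=804: queue='batch' → outer ELSE → gold
job_id=805: queue='long' → outer ELSE → gold
job_id=806: queue='batch' → outer ELSE → gold
job_id=807: queue='long' → outer ELSE → gold
job_id=808: queue='long' → outer ELSE → gold
job_id=809: queue='batch' → outer ELSE → gold
job_id=810: queue='short' → outer ELSE → gold
job_id=811: queue='gpu' → inner[cpu < 26] → keep

gold, keep, critical, gold, gold, gold, gold, gold, gold, gold, gold, keep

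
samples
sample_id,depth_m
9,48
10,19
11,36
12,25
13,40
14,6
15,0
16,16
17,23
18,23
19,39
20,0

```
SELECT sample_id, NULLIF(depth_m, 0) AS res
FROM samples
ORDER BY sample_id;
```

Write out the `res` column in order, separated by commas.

48, 19, 36, 25, 40, 6, NULL, 16, 23, 23, 39, NULL

sample_id=9: depth_m=48 vs 0: differ → 48
sample_id=10: depth_m=19 vs 0: differ → 19
sample_id=11: depth_m=36 vs 0: differ → 36
sample_id=12: depth_m=25 vs 0: differ → 25
sample_id=13: depth_m=40 vs 0: differ → 40
sample_id=14: depth_m=6 vs 0: differ → 6
sample_id=15: depth_m=0 vs 0: equal → NULL
sample_id=16: depth_m=16 vs 0: differ → 16
sample_id=17: depth_m=23 vs 0: differ → 23
sample_id=18: depth_m=23 vs 0: differ → 23
sample_id=19: depth_m=39 vs 0: differ → 39
sample_id=20: depth_m=0 vs 0: equal → NULL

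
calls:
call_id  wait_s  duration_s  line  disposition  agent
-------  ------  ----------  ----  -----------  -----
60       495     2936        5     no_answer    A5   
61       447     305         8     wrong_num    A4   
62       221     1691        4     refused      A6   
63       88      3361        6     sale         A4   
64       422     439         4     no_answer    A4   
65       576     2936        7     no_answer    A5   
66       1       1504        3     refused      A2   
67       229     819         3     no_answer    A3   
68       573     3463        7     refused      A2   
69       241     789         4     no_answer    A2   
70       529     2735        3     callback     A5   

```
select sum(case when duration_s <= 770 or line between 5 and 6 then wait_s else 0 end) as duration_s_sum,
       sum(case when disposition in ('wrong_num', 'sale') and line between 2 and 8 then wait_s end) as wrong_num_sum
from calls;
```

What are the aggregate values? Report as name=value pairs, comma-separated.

duration_s_sum=1452, wrong_num_sum=535

[duration_s_sum: duration_s <= 770 or line between 5 and 6]
call_id=60: ✓ → 495
call_id=61: ✓ → 447
call_id=62: ✗
call_id=63: ✓ → 88
call_id=64: ✓ → 422
call_id=65: ✗
call_id=66: ✗
call_id=67: ✗
call_id=68: ✗
call_id=69: ✗
call_id=70: ✗
duration_s_sum = 495 + 447 + 88 + 422 = 1452
—
[wrong_num_sum: disposition in ('wrong_num', 'sale') and line between 2 and 8]
call_id=60: ✗
call_id=61: ✓ → 447
call_id=62: ✗
call_id=63: ✓ → 88
call_id=64: ✗
call_id=65: ✗
call_id=66: ✗
call_id=67: ✗
call_id=68: ✗
call_id=69: ✗
call_id=70: ✗
wrong_num_sum = 447 + 88 = 535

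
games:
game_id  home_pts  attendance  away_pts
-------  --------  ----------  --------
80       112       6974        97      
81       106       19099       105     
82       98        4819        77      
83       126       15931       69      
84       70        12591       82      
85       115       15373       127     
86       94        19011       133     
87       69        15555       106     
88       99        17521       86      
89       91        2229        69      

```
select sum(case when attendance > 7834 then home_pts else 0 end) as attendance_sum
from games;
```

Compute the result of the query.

679

game_id=80: ✗
game_id=81: ✓ → 106
game_id=82: ✗
game_id=83: ✓ → 126
game_id=84: ✓ → 70
game_id=85: ✓ → 115
game_id=86: ✓ → 94
game_id=87: ✓ → 69
game_id=88: ✓ → 99
game_id=89: ✗
attendance_sum = 106 + 126 + 70 + 115 + 94 + 69 + 99 = 679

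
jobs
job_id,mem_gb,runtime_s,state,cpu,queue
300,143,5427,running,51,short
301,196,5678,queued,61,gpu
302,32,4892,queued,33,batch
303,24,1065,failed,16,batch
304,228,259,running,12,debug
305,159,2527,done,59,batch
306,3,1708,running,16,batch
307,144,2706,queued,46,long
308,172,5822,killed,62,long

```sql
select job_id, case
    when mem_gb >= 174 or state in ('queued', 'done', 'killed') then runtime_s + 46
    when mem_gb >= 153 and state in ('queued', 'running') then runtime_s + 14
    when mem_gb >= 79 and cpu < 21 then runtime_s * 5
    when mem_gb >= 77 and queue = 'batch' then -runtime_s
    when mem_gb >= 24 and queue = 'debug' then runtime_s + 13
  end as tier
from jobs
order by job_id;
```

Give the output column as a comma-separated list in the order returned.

NULL, 5724, 4938, NULL, 305, 2573, NULL, 2752, 5868

job_id=300: (no match → NULL) → NULL
job_id=301: mem_gb >= 174 or state in ('queued', 'done', 'killed') → 5724
job_id=302: mem_gb >= 174 or state in ('queued', 'done', 'killed') → 4938
job_id=303: (no match → NULL) → NULL
job_id=304: mem_gb >= 174 or state in ('queued', 'done', 'killed') → 305
job_id=305: mem_gb >= 174 or state in ('queued', 'done', 'killed') → 2573
job_id=306: (no match → NULL) → NULL
job_id=307: mem_gb >= 174 or state in ('queued', 'done', 'killed') → 2752
job_id=308: mem_gb >= 174 or state in ('queued', 'done', 'killed') → 5868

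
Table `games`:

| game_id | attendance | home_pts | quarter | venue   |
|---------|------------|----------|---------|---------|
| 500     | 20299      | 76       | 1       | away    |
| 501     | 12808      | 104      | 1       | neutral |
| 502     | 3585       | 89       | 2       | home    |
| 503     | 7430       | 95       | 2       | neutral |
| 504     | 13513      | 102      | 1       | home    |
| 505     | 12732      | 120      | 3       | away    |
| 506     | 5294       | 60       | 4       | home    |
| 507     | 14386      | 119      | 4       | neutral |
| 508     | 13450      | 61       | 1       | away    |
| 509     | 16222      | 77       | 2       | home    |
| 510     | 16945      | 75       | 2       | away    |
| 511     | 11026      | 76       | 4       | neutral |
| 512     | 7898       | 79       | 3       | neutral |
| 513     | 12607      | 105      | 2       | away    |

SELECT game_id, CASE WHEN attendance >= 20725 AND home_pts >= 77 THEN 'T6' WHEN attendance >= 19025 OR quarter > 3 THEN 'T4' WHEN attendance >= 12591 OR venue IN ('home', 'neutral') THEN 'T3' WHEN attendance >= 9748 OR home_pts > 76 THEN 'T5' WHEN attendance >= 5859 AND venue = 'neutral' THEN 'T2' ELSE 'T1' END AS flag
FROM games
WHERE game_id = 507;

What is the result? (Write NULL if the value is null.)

T4

game_id = 507: attendance=14386, home_pts=119, quarter=4, venue=neutral.
attendance >= 20725 AND home_pts >= 77 → false
attendance >= 19025 OR quarter > 3 → true → T4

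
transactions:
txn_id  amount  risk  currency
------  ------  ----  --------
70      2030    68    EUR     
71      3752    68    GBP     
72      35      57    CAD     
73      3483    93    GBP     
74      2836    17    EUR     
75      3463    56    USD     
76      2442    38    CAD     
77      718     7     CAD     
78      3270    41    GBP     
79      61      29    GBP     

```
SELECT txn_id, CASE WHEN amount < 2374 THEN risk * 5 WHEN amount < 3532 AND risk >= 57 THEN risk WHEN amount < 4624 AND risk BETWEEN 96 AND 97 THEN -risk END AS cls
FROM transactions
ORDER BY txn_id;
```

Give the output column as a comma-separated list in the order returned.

txn_id=70: amount < 2374 → 340
txn_id=71: (no match → NULL) → NULL
txn_id=72: amount < 2374 → 285
txn_id=73: amount < 3532 AND risk >= 57 → 93
txn_id=74: (no match → NULL) → NULL
txn_id=75: (no match → NULL) → NULL
txn_id=76: (no match → NULL) → NULL
txn_id=77: amount < 2374 → 35
txn_id=78: (no match → NULL) → NULL
txn_id=79: amount < 2374 → 145

340, NULL, 285, 93, NULL, NULL, NULL, 35, NULL, 145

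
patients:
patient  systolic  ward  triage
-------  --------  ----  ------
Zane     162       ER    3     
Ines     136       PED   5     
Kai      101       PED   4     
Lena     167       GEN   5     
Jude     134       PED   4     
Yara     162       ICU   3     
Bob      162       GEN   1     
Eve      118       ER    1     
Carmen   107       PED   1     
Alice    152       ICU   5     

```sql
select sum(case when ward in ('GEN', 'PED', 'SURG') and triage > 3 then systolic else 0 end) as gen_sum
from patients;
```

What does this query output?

538

patient=Zane: ✗
patient=Ines: ✓ → 136
patient=Kai: ✓ → 101
patient=Lena: ✓ → 167
patient=Jude: ✓ → 134
patient=Yara: ✗
patient=Bob: ✗
patient=Eve: ✗
patient=Carmen: ✗
patient=Alice: ✗
gen_sum = 136 + 101 + 167 + 134 = 538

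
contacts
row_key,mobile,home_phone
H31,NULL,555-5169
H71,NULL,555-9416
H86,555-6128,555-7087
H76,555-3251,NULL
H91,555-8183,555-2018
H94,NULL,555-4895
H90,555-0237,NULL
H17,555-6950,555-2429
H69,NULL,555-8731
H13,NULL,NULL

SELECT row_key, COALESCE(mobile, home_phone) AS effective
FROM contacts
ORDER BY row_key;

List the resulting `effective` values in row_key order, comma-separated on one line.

NULL, 555-6950, 555-5169, 555-8731, 555-9416, 555-3251, 555-6128, 555-0237, 555-8183, 555-4895

row_key=H13: mobile=NULL, home_phone=NULL (all NULL) → NULL
row_key=H17: mobile=555-6950 → 555-6950
row_key=H31: mobile=NULL, home_phone=555-5169 → 555-5169
row_key=H69: mobile=NULL, home_phone=555-8731 → 555-8731
row_key=H71: mobile=NULL, home_phone=555-9416 → 555-9416
row_key=H76: mobile=555-3251 → 555-3251
row_key=H86: mobile=555-6128 → 555-6128
row_key=H90: mobile=555-0237 → 555-0237
row_key=H91: mobile=555-8183 → 555-8183
row_key=H94: mobile=NULL, home_phone=555-4895 → 555-4895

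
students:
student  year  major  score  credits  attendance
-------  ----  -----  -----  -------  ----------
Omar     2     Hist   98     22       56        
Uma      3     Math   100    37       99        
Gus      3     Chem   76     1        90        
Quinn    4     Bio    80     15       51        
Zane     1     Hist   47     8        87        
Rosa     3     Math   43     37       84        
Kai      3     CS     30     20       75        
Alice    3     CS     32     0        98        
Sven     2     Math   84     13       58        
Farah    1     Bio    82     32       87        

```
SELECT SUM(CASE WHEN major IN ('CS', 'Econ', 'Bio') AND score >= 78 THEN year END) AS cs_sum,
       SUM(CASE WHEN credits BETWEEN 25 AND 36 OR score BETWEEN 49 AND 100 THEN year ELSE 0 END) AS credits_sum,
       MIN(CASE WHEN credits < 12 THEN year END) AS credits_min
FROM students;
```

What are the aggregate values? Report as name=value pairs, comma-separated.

cs_sum=5, credits_sum=15, credits_min=1

[cs_sum: major IN ('CS', 'Econ', 'Bio') AND score >= 78]
student=Omar: ✗
student=Uma: ✗
student=Gus: ✗
student=Quinn: ✓ → 4
student=Zane: ✗
student=Rosa: ✗
student=Kai: ✗
student=Alice: ✗
student=Sven: ✗
student=Farah: ✓ → 1
cs_sum = 4 + 1 = 5
—
[credits_sum: credits BETWEEN 25 AND 36 OR score BETWEEN 49 AND 100]
student=Omar: ✓ → 2
student=Uma: ✓ → 3
student=Gus: ✓ → 3
student=Quinn: ✓ → 4
student=Zane: ✗
student=Rosa: ✗
student=Kai: ✗
student=Alice: ✗
student=Sven: ✓ → 2
student=Farah: ✓ → 1
credits_sum = 2 + 3 + 3 + 4 + 2 + 1 = 15
—
[credits_min: credits < 12]
student=Omar: ✗
student=Uma: ✗
student=Gus: ✓ → 3
student=Quinn: ✗
student=Zane: ✓ → 1
student=Rosa: ✗
student=Kai: ✗
student=Alice: ✓ → 3
student=Sven: ✗
student=Farah: ✗
credits_min = MIN(3, 1, 3) = 1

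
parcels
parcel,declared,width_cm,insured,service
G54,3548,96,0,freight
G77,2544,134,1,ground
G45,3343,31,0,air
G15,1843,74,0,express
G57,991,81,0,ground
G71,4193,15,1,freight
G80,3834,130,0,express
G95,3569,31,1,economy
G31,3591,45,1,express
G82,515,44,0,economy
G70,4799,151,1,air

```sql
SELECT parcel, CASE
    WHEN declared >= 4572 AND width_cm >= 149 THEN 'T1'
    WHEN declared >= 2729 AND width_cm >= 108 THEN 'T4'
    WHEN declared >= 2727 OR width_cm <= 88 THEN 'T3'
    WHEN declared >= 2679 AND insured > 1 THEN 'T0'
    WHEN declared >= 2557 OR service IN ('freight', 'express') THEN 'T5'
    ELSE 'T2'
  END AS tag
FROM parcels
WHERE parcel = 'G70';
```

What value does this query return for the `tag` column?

T1

parcel = G70: declared=4799, width_cm=151, insured=1, service=air.
declared >= 4572 AND width_cm >= 149 → true → T1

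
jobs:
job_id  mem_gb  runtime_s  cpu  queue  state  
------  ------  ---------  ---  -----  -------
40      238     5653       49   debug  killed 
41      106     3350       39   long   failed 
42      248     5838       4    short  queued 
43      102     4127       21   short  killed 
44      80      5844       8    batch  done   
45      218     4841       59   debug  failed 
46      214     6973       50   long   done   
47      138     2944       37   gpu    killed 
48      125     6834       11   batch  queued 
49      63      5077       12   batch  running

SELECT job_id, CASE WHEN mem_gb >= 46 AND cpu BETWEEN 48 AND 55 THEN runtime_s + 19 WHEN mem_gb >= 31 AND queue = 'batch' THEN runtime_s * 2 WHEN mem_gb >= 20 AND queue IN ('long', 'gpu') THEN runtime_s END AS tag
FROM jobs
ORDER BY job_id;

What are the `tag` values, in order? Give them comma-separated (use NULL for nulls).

job_id=40: mem_gb >= 46 AND cpu BETWEEN 48 AND 55 → 5672
job_id=41: mem_gb >= 20 AND queue IN ('long', 'gpu') → 3350
job_id=42: (no match → NULL) → NULL
job_id=43: (no match → NULL) → NULL
job_id=44: mem_gb >= 31 AND queue = 'batch' → 11688
job_id=45: (no match → NULL) → NULL
job_id=46: mem_gb >= 46 AND cpu BETWEEN 48 AND 55 → 6992
job_id=47: mem_gb >= 20 AND queue IN ('long', 'gpu') → 2944
job_id=48: mem_gb >= 31 AND queue = 'batch' → 13668
job_id=49: mem_gb >= 31 AND queue = 'batch' → 10154

5672, 3350, NULL, NULL, 11688, NULL, 6992, 2944, 13668, 10154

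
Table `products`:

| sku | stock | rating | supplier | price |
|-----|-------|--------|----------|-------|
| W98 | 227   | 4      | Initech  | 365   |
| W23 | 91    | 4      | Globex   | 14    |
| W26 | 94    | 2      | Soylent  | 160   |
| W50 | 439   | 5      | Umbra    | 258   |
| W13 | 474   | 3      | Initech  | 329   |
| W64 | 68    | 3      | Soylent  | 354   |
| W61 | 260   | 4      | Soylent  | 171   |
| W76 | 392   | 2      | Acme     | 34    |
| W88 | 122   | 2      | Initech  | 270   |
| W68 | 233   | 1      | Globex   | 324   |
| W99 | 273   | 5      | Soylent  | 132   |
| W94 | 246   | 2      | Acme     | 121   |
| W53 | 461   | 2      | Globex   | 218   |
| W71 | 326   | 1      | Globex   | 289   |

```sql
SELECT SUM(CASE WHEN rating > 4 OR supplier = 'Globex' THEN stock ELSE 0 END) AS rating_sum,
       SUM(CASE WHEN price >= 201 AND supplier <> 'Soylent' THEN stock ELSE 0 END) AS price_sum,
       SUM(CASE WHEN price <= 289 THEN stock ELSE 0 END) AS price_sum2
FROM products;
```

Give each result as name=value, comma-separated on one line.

rating_sum=1823, price_sum=2282, price_sum2=2704

[rating_sum: rating > 4 OR supplier = 'Globex']
sku=W98: ✗
sku=W23: ✓ → 91
sku=W26: ✗
sku=W50: ✓ → 439
sku=W13: ✗
sku=W64: ✗
sku=W61: ✗
sku=W76: ✗
sku=W88: ✗
sku=W68: ✓ → 233
sku=W99: ✓ → 273
sku=W94: ✗
sku=W53: ✓ → 461
sku=W71: ✓ → 326
rating_sum = 91 + 439 + 233 + 273 + 461 + 326 = 1823
—
[price_sum: price >= 201 AND supplier <> 'Soylent']
sku=W98: ✓ → 227
sku=W23: ✗
sku=W26: ✗
sku=W50: ✓ → 439
sku=W13: ✓ → 474
sku=W64: ✗
sku=W61: ✗
sku=W76: ✗
sku=W88: ✓ → 122
sku=W68: ✓ → 233
sku=W99: ✗
sku=W94: ✗
sku=W53: ✓ → 461
sku=W71: ✓ → 326
price_sum = 227 + 439 + 474 + 122 + 233 + 461 + 326 = 2282
—
[price_sum2: price <= 289]
sku=W98: ✗
sku=W23: ✓ → 91
sku=W26: ✓ → 94
sku=W50: ✓ → 439
sku=W13: ✗
sku=W64: ✗
sku=W61: ✓ → 260
sku=W76: ✓ → 392
sku=W88: ✓ → 122
sku=W68: ✗
sku=W99: ✓ → 273
sku=W94: ✓ → 246
sku=W53: ✓ → 461
sku=W71: ✓ → 326
price_sum2 = 91 + 94 + 439 + 260 + 392 + 122 + 273 + 246 + 461 + 326 = 2704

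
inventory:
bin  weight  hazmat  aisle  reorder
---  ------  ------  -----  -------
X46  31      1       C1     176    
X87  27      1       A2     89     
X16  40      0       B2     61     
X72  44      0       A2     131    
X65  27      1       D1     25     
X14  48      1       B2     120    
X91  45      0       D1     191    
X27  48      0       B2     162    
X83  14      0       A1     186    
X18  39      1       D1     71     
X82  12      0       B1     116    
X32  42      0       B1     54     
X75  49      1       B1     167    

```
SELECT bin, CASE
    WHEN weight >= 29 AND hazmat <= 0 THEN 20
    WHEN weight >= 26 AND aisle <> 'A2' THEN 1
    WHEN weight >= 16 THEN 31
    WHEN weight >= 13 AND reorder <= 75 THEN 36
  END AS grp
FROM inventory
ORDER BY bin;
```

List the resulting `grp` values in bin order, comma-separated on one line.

1, 20, 1, 20, 20, 1, 1, 20, 1, NULL, NULL, 31, 20

bin=X14: weight >= 26 AND aisle <> 'A2' → 1
bin=X16: weight >= 29 AND hazmat <= 0 → 20
bin=X18: weight >= 26 AND aisle <> 'A2' → 1
bin=X27: weight >= 29 AND hazmat <= 0 → 20
bin=X32: weight >= 29 AND hazmat <= 0 → 20
bin=X46: weight >= 26 AND aisle <> 'A2' → 1
bin=X65: weight >= 26 AND aisle <> 'A2' → 1
bin=X72: weight >= 29 AND hazmat <= 0 → 20
bin=X75: weight >= 26 AND aisle <> 'A2' → 1
bin=X82: (no match → NULL) → NULL
bin=X83: (no match → NULL) → NULL
bin=X87: weight >= 16 → 31
bin=X91: weight >= 29 AND hazmat <= 0 → 20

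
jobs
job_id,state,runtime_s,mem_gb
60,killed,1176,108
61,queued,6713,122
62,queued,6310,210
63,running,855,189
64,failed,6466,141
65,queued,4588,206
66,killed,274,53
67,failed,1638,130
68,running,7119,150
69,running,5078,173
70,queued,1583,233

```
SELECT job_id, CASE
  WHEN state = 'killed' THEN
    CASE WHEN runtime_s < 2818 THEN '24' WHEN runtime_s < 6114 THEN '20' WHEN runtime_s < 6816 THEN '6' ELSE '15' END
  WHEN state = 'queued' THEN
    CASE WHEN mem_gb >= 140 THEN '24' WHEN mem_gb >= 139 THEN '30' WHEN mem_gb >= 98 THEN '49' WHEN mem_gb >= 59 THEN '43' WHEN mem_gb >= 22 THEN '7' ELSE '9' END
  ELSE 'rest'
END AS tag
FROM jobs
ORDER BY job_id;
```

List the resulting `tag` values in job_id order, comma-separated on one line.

24, 49, 24, rest, rest, 24, 24, rest, rest, rest, 24

job_id=60: state='killed' → inner[runtime_s < 2818] → 24
job_id=61: state='queued' → inner[mem_gb >= 98] → 49
job_id=62: state='queued' → inner[mem_gb >= 140] → 24
job_id=63: state='running' → outer ELSE → rest
job_id=64: state='failed' → outer ELSE → rest
job_id=65: state='queued' → inner[mem_gb >= 140] → 24
job_id=66: state='killed' → inner[runtime_s < 2818] → 24
job_id=67: state='failed' → outer ELSE → rest
job_id=68: state='running' → outer ELSE → rest
job_id=69: state='running' → outer ELSE → rest
job_id=70: state='queued' → inner[mem_gb >= 140] → 24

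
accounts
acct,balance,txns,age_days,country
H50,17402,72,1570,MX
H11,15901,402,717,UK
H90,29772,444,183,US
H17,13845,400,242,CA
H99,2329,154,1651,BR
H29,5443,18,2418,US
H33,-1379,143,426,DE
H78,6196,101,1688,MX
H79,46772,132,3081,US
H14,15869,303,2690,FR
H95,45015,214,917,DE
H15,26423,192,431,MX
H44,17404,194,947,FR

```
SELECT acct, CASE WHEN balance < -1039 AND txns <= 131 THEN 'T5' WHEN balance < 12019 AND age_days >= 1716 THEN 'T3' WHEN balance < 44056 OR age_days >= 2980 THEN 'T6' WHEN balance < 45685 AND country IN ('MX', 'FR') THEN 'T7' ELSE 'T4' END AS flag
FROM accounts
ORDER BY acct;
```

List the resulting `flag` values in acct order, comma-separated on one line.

acct=H11: balance < 44056 OR age_days >= 2980 → T6
acct=H14: balance < 44056 OR age_days >= 2980 → T6
acct=H15: balance < 44056 OR age_days >= 2980 → T6
acct=H17: balance < 44056 OR age_days >= 2980 → T6
acct=H29: balance < 12019 AND age_days >= 1716 → T3
acct=H33: balance < 44056 OR age_days >= 2980 → T6
acct=H44: balance < 44056 OR age_days >= 2980 → T6
acct=H50: balance < 44056 OR age_days >= 2980 → T6
acct=H78: balance < 44056 OR age_days >= 2980 → T6
acct=H79: balance < 44056 OR age_days >= 2980 → T6
acct=H90: balance < 44056 OR age_days >= 2980 → T6
acct=H95: ELSE → T4
acct=H99: balance < 44056 OR age_days >= 2980 → T6

T6, T6, T6, T6, T3, T6, T6, T6, T6, T6, T6, T4, T6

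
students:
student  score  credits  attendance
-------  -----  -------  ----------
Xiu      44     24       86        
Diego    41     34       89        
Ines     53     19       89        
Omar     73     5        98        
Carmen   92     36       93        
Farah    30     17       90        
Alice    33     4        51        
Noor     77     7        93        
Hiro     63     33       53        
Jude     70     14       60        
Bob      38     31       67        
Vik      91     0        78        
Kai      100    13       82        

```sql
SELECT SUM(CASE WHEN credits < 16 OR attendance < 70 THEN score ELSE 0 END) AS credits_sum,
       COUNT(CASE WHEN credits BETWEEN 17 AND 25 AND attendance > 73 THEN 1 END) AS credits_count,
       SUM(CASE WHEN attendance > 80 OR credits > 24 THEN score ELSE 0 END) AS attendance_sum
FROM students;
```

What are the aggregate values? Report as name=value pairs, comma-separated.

credits_sum=545, credits_count=3, attendance_sum=611

[credits_sum: credits < 16 OR attendance < 70]
student=Xiu: ✗
student=Diego: ✗
student=Ines: ✗
student=Omar: ✓ → 73
student=Carmen: ✗
student=Farah: ✗
student=Alice: ✓ → 33
student=Noor: ✓ → 77
student=Hiro: ✓ → 63
student=Jude: ✓ → 70
student=Bob: ✓ → 38
student=Vik: ✓ → 91
student=Kai: ✓ → 100
credits_sum = 73 + 33 + 77 + 63 + 70 + 38 + 91 + 100 = 545
—
[credits_count: credits BETWEEN 17 AND 25 AND attendance > 73]
student=Xiu: ✓ → 1
student=Diego: ✗
student=Ines: ✓ → 1
student=Omar: ✗
student=Carmen: ✗
student=Farah: ✓ → 1
student=Alice: ✗
student=Noor: ✗
student=Hiro: ✗
student=Jude: ✗
student=Bob: ✗
student=Vik: ✗
student=Kai: ✗
credits_count = COUNT(1, 1, 1) = 3
—
[attendance_sum: attendance > 80 OR credits > 24]
student=Xiu: ✓ → 44
student=Diego: ✓ → 41
student=Ines: ✓ → 53
student=Omar: ✓ → 73
student=Carmen: ✓ → 92
student=Farah: ✓ → 30
student=Alice: ✗
student=Noor: ✓ → 77
student=Hiro: ✓ → 63
student=Jude: ✗
student=Bob: ✓ → 38
student=Vik: ✗
student=Kai: ✓ → 100
attendance_sum = 44 + 41 + 53 + 73 + 92 + 30 + 77 + 63 + 38 + 100 = 611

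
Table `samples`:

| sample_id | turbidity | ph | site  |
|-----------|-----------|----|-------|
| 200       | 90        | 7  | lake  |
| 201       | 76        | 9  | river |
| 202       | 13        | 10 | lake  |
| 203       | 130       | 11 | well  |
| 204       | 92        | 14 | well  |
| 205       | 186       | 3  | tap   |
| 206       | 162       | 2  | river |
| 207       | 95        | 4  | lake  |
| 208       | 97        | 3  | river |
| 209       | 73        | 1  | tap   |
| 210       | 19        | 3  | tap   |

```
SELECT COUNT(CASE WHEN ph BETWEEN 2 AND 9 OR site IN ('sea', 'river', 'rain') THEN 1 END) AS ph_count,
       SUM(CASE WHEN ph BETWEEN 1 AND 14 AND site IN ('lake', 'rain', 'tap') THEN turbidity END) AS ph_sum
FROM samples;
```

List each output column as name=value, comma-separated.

ph_count=7, ph_sum=476

[ph_count: ph BETWEEN 2 AND 9 OR site IN ('sea', 'river', 'rain')]
sample_id=200: ✓ → 1
sample_id=201: ✓ → 1
sample_id=202: ✗
sample_id=203: ✗
sample_id=204: ✗
sample_id=205: ✓ → 1
sample_id=206: ✓ → 1
sample_id=207: ✓ → 1
sample_id=208: ✓ → 1
sample_id=209: ✗
sample_id=210: ✓ → 1
ph_count = COUNT(1, 1, 1, 1, 1, 1, 1) = 7
—
[ph_sum: ph BETWEEN 1 AND 14 AND site IN ('lake', 'rain', 'tap')]
sample_id=200: ✓ → 90
sample_id=201: ✗
sample_id=202: ✓ → 13
sample_id=203: ✗
sample_id=204: ✗
sample_id=205: ✓ → 186
sample_id=206: ✗
sample_id=207: ✓ → 95
sample_id=208: ✗
sample_id=209: ✓ → 73
sample_id=210: ✓ → 19
ph_sum = 90 + 13 + 186 + 95 + 73 + 19 = 476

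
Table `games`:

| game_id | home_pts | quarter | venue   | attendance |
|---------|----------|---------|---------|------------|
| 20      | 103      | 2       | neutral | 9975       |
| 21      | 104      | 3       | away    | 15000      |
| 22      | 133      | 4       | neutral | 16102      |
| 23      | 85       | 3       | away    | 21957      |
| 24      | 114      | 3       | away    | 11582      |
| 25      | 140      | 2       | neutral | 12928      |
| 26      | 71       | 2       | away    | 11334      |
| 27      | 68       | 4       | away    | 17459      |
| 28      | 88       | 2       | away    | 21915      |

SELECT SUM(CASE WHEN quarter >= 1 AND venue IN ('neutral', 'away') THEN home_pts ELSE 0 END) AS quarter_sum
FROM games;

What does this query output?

game_id=20: ✓ → 103
game_id=21: ✓ → 104
game_id=22: ✓ → 133
game_id=23: ✓ → 85
game_id=24: ✓ → 114
game_id=25: ✓ → 140
game_id=26: ✓ → 71
game_id=27: ✓ → 68
game_id=28: ✓ → 88
quarter_sum = 103 + 104 + 133 + 85 + 114 + 140 + 71 + 68 + 88 = 906

906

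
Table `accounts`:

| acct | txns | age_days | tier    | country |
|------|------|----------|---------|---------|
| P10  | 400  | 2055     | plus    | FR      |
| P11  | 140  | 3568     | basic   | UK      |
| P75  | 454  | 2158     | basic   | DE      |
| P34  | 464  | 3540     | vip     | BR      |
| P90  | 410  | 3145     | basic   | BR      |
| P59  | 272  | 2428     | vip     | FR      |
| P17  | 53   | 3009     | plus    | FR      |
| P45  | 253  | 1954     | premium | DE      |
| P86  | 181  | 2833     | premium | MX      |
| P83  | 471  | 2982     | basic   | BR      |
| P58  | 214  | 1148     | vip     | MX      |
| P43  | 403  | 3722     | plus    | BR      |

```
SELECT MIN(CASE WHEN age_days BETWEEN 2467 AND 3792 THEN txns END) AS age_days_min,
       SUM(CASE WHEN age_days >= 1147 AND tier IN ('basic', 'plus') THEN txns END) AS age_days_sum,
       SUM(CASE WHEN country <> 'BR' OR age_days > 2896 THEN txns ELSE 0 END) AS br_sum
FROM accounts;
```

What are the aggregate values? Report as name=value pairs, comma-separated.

age_days_min=53, age_days_sum=2331, br_sum=3715

[age_days_min: age_days BETWEEN 2467 AND 3792]
acct=P10: ✗
acct=P11: ✓ → 140
acct=P75: ✗
acct=P34: ✓ → 464
acct=P90: ✓ → 410
acct=P59: ✗
acct=P17: ✓ → 53
acct=P45: ✗
acct=P86: ✓ → 181
acct=P83: ✓ → 471
acct=P58: ✗
acct=P43: ✓ → 403
age_days_min = MIN(140, 464, 410, 53, 181, 471, 403) = 53
—
[age_days_sum: age_days >= 1147 AND tier IN ('basic', 'plus')]
acct=P10: ✓ → 400
acct=P11: ✓ → 140
acct=P75: ✓ → 454
acct=P34: ✗
acct=P90: ✓ → 410
acct=P59: ✗
acct=P17: ✓ → 53
acct=P45: ✗
acct=P86: ✗
acct=P83: ✓ → 471
acct=P58: ✗
acct=P43: ✓ → 403
age_days_sum = 400 + 140 + 454 + 410 + 53 + 471 + 403 = 2331
—
[br_sum: country <> 'BR' OR age_days > 2896]
acct=P10: ✓ → 400
acct=P11: ✓ → 140
acct=P75: ✓ → 454
acct=P34: ✓ → 464
acct=P90: ✓ → 410
acct=P59: ✓ → 272
acct=P17: ✓ → 53
acct=P45: ✓ → 253
acct=P86: ✓ → 181
acct=P83: ✓ → 471
acct=P58: ✓ → 214
acct=P43: ✓ → 403
br_sum = 400 + 140 + 454 + 464 + 410 + 272 + 53 + 253 + 181 + 471 + 214 + 403 = 3715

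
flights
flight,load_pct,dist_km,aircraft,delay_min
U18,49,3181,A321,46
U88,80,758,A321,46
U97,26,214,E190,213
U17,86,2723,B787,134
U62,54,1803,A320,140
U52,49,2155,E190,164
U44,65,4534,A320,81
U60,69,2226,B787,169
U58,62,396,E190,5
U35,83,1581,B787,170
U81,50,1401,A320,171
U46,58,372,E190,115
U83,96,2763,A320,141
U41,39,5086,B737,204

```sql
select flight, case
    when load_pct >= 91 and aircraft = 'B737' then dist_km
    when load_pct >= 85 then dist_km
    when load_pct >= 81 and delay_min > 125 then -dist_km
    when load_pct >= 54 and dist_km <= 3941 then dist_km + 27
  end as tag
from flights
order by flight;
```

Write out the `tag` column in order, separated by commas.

flight=U17: load_pct >= 85 → 2723
flight=U18: (no match → NULL) → NULL
flight=U35: load_pct >= 81 and delay_min > 125 → -1581
flight=U41: (no match → NULL) → NULL
flight=U44: (no match → NULL) → NULL
flight=U46: load_pct >= 54 and dist_km <= 3941 → 399
flight=U52: (no match → NULL) → NULL
flight=U58: load_pct >= 54 and dist_km <= 3941 → 423
flight=U60: load_pct >= 54 and dist_km <= 3941 → 2253
flight=U62: load_pct >= 54 and dist_km <= 3941 → 1830
flight=U81: (no match → NULL) → NULL
flight=U83: load_pct >= 85 → 2763
flight=U88: load_pct >= 54 and dist_km <= 3941 → 785
flight=U97: (no match → NULL) → NULL

2723, NULL, -1581, NULL, NULL, 399, NULL, 423, 2253, 1830, NULL, 2763, 785, NULL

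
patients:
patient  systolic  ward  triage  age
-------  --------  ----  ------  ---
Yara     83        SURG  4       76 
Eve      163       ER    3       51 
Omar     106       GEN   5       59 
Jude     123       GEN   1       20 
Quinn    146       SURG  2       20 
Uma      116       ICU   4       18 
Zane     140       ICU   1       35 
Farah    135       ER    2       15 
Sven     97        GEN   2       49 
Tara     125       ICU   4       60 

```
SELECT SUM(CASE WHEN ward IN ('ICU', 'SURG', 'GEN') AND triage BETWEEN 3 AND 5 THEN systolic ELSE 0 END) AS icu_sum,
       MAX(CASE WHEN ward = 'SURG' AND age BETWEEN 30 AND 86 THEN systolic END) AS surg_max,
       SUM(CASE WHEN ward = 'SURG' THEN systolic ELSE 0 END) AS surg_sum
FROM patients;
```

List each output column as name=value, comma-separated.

[icu_sum: ward IN ('ICU', 'SURG', 'GEN') AND triage BETWEEN 3 AND 5]
patient=Yara: ✓ → 83
patient=Eve: ✗
patient=Omar: ✓ → 106
patient=Jude: ✗
patient=Quinn: ✗
patient=Uma: ✓ → 116
patient=Zane: ✗
patient=Farah: ✗
patient=Sven: ✗
patient=Tara: ✓ → 125
icu_sum = 83 + 106 + 116 + 125 = 430
—
[surg_max: ward = 'SURG' AND age BETWEEN 30 AND 86]
patient=Yara: ✓ → 83
patient=Eve: ✗
patient=Omar: ✗
patient=Jude: ✗
patient=Quinn: ✗
patient=Uma: ✗
patient=Zane: ✗
patient=Farah: ✗
patient=Sven: ✗
patient=Tara: ✗
surg_max = MAX(83) = 83
—
[surg_sum: ward = 'SURG']
patient=Yara: ✓ → 83
patient=Eve: ✗
patient=Omar: ✗
patient=Jude: ✗
patient=Quinn: ✓ → 146
patient=Uma: ✗
patient=Zane: ✗
patient=Farah: ✗
patient=Sven: ✗
patient=Tara: ✗
surg_sum = 83 + 146 = 229

icu_sum=430, surg_max=83, surg_sum=229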